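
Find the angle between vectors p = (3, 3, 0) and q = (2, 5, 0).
p·q = 21, |p|² = 18, |q|² = 29
cos θ = 21/√522 ≈ 0.9191
θ ≈ 23.2°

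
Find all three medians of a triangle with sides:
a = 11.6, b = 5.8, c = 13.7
Using m_x = ½√(2y² + 2z² - x²):
m_a = ½√(2·5.8² + 2·13.7² - 11.6²) = ½√308.1 = 8.776
m_b = ½√(2·11.6² + 2·13.7² - 5.8²) = ½√610.86 = 12.36
m_c = ½√(2·11.6² + 2·5.8² - 13.7²) = ½√148.71 = 6.097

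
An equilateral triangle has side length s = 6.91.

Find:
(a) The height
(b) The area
(a) Height h = s·√3/2 = 6.91·√3/2 = 5.984
(b) Area = (√3/4)·s² = (√3/4)·6.91² = (√3/4)·47.7481 = 20.68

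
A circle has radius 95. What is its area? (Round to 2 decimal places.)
Area = pi * r²
Area = pi * 95²
Area = pi * 9025
Area = 28352.87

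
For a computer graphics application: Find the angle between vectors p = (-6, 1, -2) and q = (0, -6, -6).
p·q = 6, |p|² = 41, |q|² = 72
cos θ = 6/√2952 ≈ 0.1104
θ ≈ 83.66°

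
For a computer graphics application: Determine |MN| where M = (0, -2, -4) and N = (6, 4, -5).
d = √[(6)² + (6)² + (-1)²] = √73 = 8.544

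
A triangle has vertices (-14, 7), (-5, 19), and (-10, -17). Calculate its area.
Using the coordinate formula: Area = (1/2)|x₁(y₂-y₃) + x₂(y₃-y₁) + x₃(y₁-y₂)|
Area = (1/2)|(-14)(19-(-17)) + (-5)((-17)-7) + (-10)(7-19)|
Area = (1/2)|(-14)*36 + (-5)*(-24) + (-10)*(-12)|
Area = (1/2)|(-504) + 120 + 120|
Area = (1/2)*264 = 132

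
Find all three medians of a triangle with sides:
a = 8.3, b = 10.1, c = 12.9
Using m_x = ½√(2y² + 2z² - x²):
m_a = ½√(2·10.1² + 2·12.9² - 8.3²) = ½√467.95 = 10.82
m_b = ½√(2·8.3² + 2·12.9² - 10.1²) = ½√368.59 = 9.599
m_c = ½√(2·8.3² + 2·10.1² - 12.9²) = ½√175.39 = 6.622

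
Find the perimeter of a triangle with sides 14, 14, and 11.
Perimeter = sum of all sides
Perimeter = 14 + 14 + 11
Perimeter = 39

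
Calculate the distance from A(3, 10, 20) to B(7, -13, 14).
d = √[(4)² + (-23)² + (-6)²] = √581 = 24.1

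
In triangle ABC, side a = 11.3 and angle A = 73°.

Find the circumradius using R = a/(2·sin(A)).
R = a/(2·sin(A)) = 11.3/(2·sin(73°))
R = 11.3/(2·0.956305) = 11.3/1.912610 = 5.908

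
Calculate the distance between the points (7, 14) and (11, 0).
Using the distance formula: d = sqrt((x₂-x₁)² + (y₂-y₁)²)
dx = 11 - 7 = 4
dy = 0 - 14 = -14
d = sqrt(4² + (-14)²) = sqrt(16 + 196) = sqrt(212) = 14.56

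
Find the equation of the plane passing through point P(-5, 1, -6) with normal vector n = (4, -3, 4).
d = n·P = (4)(-5) + (-3)(1) + (4)(-6) = -47
Plane: 4x - 3y + 4z = -47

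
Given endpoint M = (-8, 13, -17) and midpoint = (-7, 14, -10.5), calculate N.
N = (2×(-7) - (-8), 2×14 - 13, 2×(-10.5) - (-17)) = (-6, 15, -4)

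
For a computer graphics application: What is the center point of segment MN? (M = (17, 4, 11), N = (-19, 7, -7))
Midpoint = ((17-19)/2, (4+7)/2, (11-7)/2) = (-1, 5.5, 2)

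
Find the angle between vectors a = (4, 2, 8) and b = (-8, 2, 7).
a·b = 28, |a|² = 84, |b|² = 117
cos θ = 28/√9828 ≈ 0.2824
θ ≈ 73.59°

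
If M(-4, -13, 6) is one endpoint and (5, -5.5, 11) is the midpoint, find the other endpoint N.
N = (2×5 - (-4), 2×(-5.5) - (-13), 2×11 - 6) = (14, 2, 16)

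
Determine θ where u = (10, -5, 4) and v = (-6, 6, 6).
u·v = -66, |u|² = 141, |v|² = 108
cos θ = -66/√15228 ≈ -0.5348
θ ≈ 122.3°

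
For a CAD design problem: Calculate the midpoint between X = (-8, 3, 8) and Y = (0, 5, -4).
Midpoint = ((-8+0)/2, (3+5)/2, (8-4)/2) = (-4, 4, 2)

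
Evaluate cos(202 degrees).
cos(202 degrees) = -0.9272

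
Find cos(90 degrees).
cos(90 degrees) = 0
Decimal approximation: 0.0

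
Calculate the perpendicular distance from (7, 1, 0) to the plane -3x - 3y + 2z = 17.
d = |(-3)(7) + (-3)(1) + 2(0) - (17)| / √((-3)² + (-3)² + 2²) = 41/√22 = 8.741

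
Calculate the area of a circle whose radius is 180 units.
Area = pi * r²
Area = pi * 180²
Area = pi * 32400
Area = 101787.60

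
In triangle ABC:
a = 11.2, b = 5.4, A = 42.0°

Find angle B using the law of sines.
sin(B)/b = sin(A)/a
sin(B) = b·sin(A)/a = 5.4·sin(42.0°)/11.2 = 0.322617
B = arcsin(0.322617) = 18.82°  (b ≤ a, so B ≤ A and the acute solution is unique)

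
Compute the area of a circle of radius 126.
Area = pi * r²
Area = pi * 126²
Area = pi * 15876
Area = 49875.92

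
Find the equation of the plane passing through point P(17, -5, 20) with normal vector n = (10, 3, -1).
d = n·P = (10)(17) + (3)(-5) + (-1)(20) = 135
Plane: 10x + 3y - z = 135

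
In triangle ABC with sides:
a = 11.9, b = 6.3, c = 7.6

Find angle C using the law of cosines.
cos(C) = (a² + b² - c²)/(2ab)
cos(C) = (11.9² + 6.3² - 7.6²)/(2·11.9·6.3) = 123.54/149.94 = 0.823930
C = arccos(0.823930) = 34.52°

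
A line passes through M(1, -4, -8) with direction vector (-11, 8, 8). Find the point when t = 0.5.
P(0.5) = (1 + (-11)(0.5), -4 + 8(0.5), -8 + 8(0.5)) = (-4.5, 0, -4)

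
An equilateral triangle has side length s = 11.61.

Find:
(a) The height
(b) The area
(a) Height h = s·√3/2 = 11.61·√3/2 = 10.05
(b) Area = (√3/4)·s² = (√3/4)·11.61² = (√3/4)·134.792 = 58.37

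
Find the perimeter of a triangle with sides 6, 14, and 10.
Perimeter = sum of all sides
Perimeter = 6 + 14 + 10
Perimeter = 30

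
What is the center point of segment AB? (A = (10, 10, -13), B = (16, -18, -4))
Midpoint = ((10+16)/2, (10-18)/2, (-13-4)/2) = (13, -4, -8.5)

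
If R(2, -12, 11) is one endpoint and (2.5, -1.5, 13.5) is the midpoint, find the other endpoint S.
S = (2×2.5 - 2, 2×(-1.5) - (-12), 2×13.5 - 11) = (3, 9, 16)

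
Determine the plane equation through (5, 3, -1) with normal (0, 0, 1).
d = n·P = (0)(5) + (0)(3) + (1)(-1) = -1
Plane: z = -1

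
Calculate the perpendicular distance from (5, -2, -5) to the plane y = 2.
d = |0(5) + 1(-2) + 0(-5) - (2)| / √(0² + 1² + 0²) = 4/√1 = 4.0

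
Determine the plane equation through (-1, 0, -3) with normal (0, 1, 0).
d = n·P = (0)(-1) + (1)(0) + (0)(-3) = 0
Plane: y = 0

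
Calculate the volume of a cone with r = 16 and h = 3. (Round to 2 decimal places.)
Volume = (1/3) * pi * r² * h
Volume = (1/3) * pi * 16² * 3
Volume = (1/3) * pi * 256 * 3
Volume = (1/3) * pi * 768
Volume = 804.25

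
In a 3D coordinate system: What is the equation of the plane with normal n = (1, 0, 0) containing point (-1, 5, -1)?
d = n·P = (1)(-1) + (0)(5) + (0)(-1) = -1
Plane: x = -1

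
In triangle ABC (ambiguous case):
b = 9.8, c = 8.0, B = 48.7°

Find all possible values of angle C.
sin(C)/c = sin(B)/b  →  sin(C) = c·sin(B)/b = 8.0·sin(48.7°)/9.8 = 0.613277
C₁ = arcsin(0.613277) = 37.83°,  C₂ = 180° - C₁ = 142.17°
Check C₂: A = 180° - 48.7° - 142.17° = -10.87° ≤ 0, rejected
C = 37.83° (one solution)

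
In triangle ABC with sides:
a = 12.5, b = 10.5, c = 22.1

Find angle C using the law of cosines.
cos(C) = (a² + b² - c²)/(2ab)
cos(C) = (12.5² + 10.5² - 22.1²)/(2·12.5·10.5) = -221.91/262.5 = -0.845371
C = arccos(-0.845371) = 147.7°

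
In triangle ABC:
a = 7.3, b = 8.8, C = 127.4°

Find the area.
Using A = ½ab·sin(C):
A = ½·7.3·8.8·sin(127.4°) = ½·64.24·0.794415 = 25.52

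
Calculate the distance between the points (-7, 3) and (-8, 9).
Using the distance formula: d = sqrt((x₂-x₁)² + (y₂-y₁)²)
dx = (-8) - (-7) = -1
dy = 9 - 3 = 6
d = sqrt((-1)² + 6²) = sqrt(1 + 36) = sqrt(37) = 6.08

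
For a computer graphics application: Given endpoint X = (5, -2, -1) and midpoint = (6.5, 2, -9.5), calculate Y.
Y = (2×6.5 - 5, 2×2 - (-2), 2×(-9.5) - (-1)) = (8, 6, -18)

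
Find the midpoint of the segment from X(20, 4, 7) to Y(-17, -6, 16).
Midpoint = ((20-17)/2, (4-6)/2, (7+16)/2) = (1.5, -1, 11.5)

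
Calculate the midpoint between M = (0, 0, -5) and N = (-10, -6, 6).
Midpoint = ((0-10)/2, (0-6)/2, (-5+6)/2) = (-5, -3, 0.5)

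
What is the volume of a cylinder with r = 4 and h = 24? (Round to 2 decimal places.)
Volume = pi * r² * h
Volume = pi * 4² * 24
Volume = pi * 16 * 24
Volume = pi * 384
Volume = 1206.37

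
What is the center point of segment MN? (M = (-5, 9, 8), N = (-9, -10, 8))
Midpoint = ((-5-9)/2, (9-10)/2, (8+8)/2) = (-7, -0.5, 8)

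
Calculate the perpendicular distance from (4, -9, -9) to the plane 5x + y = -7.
d = |5(4) + 1(-9) + 0(-9) - (-7)| / √(5² + 1² + 0²) = 18/√26 = 3.53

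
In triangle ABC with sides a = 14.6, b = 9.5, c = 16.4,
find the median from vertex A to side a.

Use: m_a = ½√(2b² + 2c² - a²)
m_a = ½√(2·9.5² + 2·16.4² - 14.6²)
m_a = ½√(180.5 + 537.92 - 213.16) = ½√505.26 = 11.24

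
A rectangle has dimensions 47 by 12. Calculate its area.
Area = length * width
Area = 47 * 12
Area = 564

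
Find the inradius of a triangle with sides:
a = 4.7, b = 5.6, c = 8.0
s = (a+b+c)/2 = (4.7+5.6+8.0)/2 = 9.15
Area = √(s(s-a)(s-b)(s-c)) = √(9.15·4.45·3.55·1.15) = 12.893
r = Area/s = 12.893/9.15 = 1.409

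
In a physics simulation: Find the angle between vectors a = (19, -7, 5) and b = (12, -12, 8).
a·b = 352, |a|² = 435, |b|² = 352
cos θ = 352/√153120 ≈ 0.8996
θ ≈ 25.9°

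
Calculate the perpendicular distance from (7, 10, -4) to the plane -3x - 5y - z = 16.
d = |(-3)(7) + (-5)(10) + (-1)(-4) - (16)| / √((-3)² + (-5)² + (-1)²) = 83/√35 = 14.03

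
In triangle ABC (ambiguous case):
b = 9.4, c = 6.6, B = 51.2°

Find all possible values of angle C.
sin(C)/c = sin(B)/b  →  sin(C) = c·sin(B)/b = 6.6·sin(51.2°)/9.4 = 0.547195
C₁ = arcsin(0.547195) = 33.17°,  C₂ = 180° - C₁ = 146.83°
Check C₂: A = 180° - 51.2° - 146.83° = -18.03° ≤ 0, rejected
C = 33.17° (one solution)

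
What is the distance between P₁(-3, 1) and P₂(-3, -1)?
Using the distance formula: d = sqrt((x₂-x₁)² + (y₂-y₁)²)
dx = (-3) - (-3) = 0
dy = (-1) - 1 = -2
d = sqrt(0² + (-2)²) = sqrt(0 + 4) = sqrt(4) = 2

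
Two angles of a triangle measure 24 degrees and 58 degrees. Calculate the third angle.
Sum of angles in a triangle = 180 degrees
Third angle = 180 - 24 - 58
Third angle = 98 degrees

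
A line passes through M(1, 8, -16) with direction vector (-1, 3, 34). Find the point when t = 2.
P(2) = (1 + (-1)(2), 8 + 3(2), -16 + 34(2)) = (-1, 14, 52)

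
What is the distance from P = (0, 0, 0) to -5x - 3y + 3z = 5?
d = |(-5)(0) + (-3)(0) + 3(0) - (5)| / √((-5)² + (-3)² + 3²) = 5/√43 = 0.7625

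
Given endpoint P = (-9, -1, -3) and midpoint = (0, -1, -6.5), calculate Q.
Q = (2×0 - (-9), 2×(-1) - (-1), 2×(-6.5) - (-3)) = (9, -1, -10)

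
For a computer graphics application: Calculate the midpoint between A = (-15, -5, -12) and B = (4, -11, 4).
Midpoint = ((-15+4)/2, (-5-11)/2, (-12+4)/2) = (-5.5, -8, -4)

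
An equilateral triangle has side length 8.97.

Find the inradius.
For an equilateral triangle, r = s/(2√3) where s is the side.
r = 8.97/(2√3) = 8.97/3.464102 = 2.589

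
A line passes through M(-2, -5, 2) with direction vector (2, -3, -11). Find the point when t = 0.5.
P(0.5) = (-2 + 2(0.5), -5 + (-3)(0.5), 2 + (-11)(0.5)) = (-1, -6.5, -3.5)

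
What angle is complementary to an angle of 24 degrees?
Complementary angles sum to 90 degrees.
Other angle = 90 - 24
Other angle = 66 degrees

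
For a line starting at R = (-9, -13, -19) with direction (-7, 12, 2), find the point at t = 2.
P(2) = (-9 + (-7)(2), -13 + 12(2), -19 + 2(2)) = (-23, 11, -15)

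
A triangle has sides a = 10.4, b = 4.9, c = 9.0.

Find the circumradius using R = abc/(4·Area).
s = (a+b+c)/2 = 12.15
Area = √(s(s-a)(s-b)(s-c)) = √(12.15·1.75·7.25·3.15) = 22.0359
R = abc/(4·Area) = (10.4·4.9·9.0)/(4·22.0359) = 458.64/88.1436 = 5.203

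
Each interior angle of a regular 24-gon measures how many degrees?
Interior angle of a regular n-gon = (n-2)*180/n
Interior angle = (24-2)*180/24
Interior angle = 22*180/24
Interior angle = 3960/24
Interior angle = 165 degrees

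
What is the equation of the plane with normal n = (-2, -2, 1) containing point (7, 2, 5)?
d = n·P = (-2)(7) + (-2)(2) + (1)(5) = -13
Plane: -2x - 2y + z = -13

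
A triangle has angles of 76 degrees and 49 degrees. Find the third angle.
Sum of angles in a triangle = 180 degrees
Third angle = 180 - 76 - 49
Third angle = 55 degrees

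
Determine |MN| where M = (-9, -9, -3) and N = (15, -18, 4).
d = √[(24)² + (-9)² + (7)²] = √706 = 26.57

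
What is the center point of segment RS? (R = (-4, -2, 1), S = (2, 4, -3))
Midpoint = ((-4+2)/2, (-2+4)/2, (1-3)/2) = (-1, 1, -1)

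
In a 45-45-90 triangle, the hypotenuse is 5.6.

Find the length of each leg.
In a 45-45-90 triangle, hypotenuse = leg·√2  →  leg = hypotenuse/√2
leg = 5.6/√2 = 3.96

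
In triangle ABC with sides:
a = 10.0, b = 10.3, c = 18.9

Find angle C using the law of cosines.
cos(C) = (a² + b² - c²)/(2ab)
cos(C) = (10.0² + 10.3² - 18.9²)/(2·10.0·10.3) = -151.12/206 = -0.733592
C = arccos(-0.733592) = 137.2°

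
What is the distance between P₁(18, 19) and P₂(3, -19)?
Using the distance formula: d = sqrt((x₂-x₁)² + (y₂-y₁)²)
dx = 3 - 18 = -15
dy = (-19) - 19 = -38
d = sqrt((-15)² + (-38)²) = sqrt(225 + 1444) = sqrt(1669) = 40.85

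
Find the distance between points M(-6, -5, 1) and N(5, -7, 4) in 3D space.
d = √[(11)² + (-2)² + (3)²] = √134 = 11.58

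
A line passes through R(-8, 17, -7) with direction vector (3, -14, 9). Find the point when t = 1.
P(1) = (-8 + 3(1), 17 + (-14)(1), -7 + 9(1)) = (-5, 3, 2)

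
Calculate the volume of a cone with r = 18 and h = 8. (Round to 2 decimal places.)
Volume = (1/3) * pi * r² * h
Volume = (1/3) * pi * 18² * 8
Volume = (1/3) * pi * 324 * 8
Volume = (1/3) * pi * 2592
Volume = 2714.34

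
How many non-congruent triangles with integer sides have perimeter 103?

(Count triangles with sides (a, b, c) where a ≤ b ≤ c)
With a ≤ b ≤ c and a + b + c = 103, the triangle inequality a + b > c gives c < 103/2, so c ≤ 51.
Iterate a from 1 to ⌊p/3⌋ = 34; for each a, b ranges from a to ⌊(p−a)/2⌋ with c = p − a − b, keeping only c ≥ b.
Triples: (1, 51, 51), (2, 50, 51), (3, 49, 51), …
Count = 234 triangles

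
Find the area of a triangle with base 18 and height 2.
Area = (1/2) * base * height
Area = (1/2) * 18 * 2
Area = 18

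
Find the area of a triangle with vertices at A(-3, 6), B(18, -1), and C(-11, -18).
Using the coordinate formula: Area = (1/2)|x₁(y₂-y₃) + x₂(y₃-y₁) + x₃(y₁-y₂)|
Area = (1/2)|(-3)((-1)-(-18)) + 18((-18)-6) + (-11)(6-(-1))|
Area = (1/2)|(-3)*17 + 18*(-24) + (-11)*7|
Area = (1/2)|(-51) + (-432) + (-77)|
Area = (1/2)*560 = 280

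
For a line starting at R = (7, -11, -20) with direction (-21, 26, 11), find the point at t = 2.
P(2) = (7 + (-21)(2), -11 + 26(2), -20 + 11(2)) = (-35, 41, 2)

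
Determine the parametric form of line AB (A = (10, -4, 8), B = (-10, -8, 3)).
Direction vector d = B - A = (-20, -4, -5)
x = 10 - 20t, y = -4 - 4t, z = 8 - 5t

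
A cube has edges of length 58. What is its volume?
Volume = s³
Volume = 58³
Volume = 195112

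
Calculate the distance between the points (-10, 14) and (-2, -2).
Using the distance formula: d = sqrt((x₂-x₁)² + (y₂-y₁)²)
dx = (-2) - (-10) = 8
dy = (-2) - 14 = -16
d = sqrt(8² + (-16)²) = sqrt(64 + 256) = sqrt(320) = 17.89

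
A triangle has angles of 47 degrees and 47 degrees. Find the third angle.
Sum of angles in a triangle = 180 degrees
Third angle = 180 - 47 - 47
Third angle = 86 degrees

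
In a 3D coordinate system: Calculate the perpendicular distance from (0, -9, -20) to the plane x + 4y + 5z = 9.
d = |1(0) + 4(-9) + 5(-20) - (9)| / √(1² + 4² + 5²) = 145/√42 = 22.37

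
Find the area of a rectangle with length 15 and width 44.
Area = length * width
Area = 15 * 44
Area = 660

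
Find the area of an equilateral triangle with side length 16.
Area = (sqrt(3)/4) * s²
Area = (sqrt(3)/4) * 16²
Area = (sqrt(3)/4) * 256
Area = 110.85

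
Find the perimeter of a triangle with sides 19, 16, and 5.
Perimeter = sum of all sides
Perimeter = 19 + 16 + 5
Perimeter = 40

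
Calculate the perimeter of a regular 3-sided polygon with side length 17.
Perimeter = number of sides * side length
Perimeter = 3 * 17
Perimeter = 51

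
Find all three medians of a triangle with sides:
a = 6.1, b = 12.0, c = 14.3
Using m_x = ½√(2y² + 2z² - x²):
m_a = ½√(2·12.0² + 2·14.3² - 6.1²) = ½√659.77 = 12.84
m_b = ½√(2·6.1² + 2·14.3² - 12.0²) = ½√339.4 = 9.211
m_c = ½√(2·6.1² + 2·12.0² - 14.3²) = ½√157.93 = 6.284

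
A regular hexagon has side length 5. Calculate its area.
For a regular 6-gon with side length s = 5:
Apothem a = s / (2*tan(pi/6)) = 5 / (2*tan(pi/6)) ≈ 4.3301
Perimeter P = 6 * 5 = 30
Area = (1/2) * P * a = (1/2) * 30 * 4.3301 = 64.95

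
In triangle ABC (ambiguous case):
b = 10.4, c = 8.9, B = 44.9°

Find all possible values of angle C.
sin(C)/c = sin(B)/b  →  sin(C) = c·sin(B)/b = 8.9·sin(44.9°)/10.4 = 0.604063
C₁ = arcsin(0.604063) = 37.16°,  C₂ = 180° - C₁ = 142.84°
Check C₂: A = 180° - 44.9° - 142.84° = -7.74° ≤ 0, rejected
C = 37.16° (one solution)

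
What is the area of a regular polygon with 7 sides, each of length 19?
For a regular 7-gon with side length s = 19:
Apothem a = s / (2*tan(pi/7)) = 19 / (2*tan(pi/7)) ≈ 19.72695
Perimeter P = 7 * 19 = 133
Area = (1/2) * P * a = (1/2) * 133 * 19.72695 = 1311.84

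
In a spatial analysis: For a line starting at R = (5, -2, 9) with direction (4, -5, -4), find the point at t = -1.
P(-1) = (5 + 4(-1), -2 + (-5)(-1), 9 + (-4)(-1)) = (1, 3, 13)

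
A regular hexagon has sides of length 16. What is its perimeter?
Perimeter = number of sides * side length
Perimeter = 6 * 16
Perimeter = 96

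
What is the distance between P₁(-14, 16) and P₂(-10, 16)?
Using the distance formula: d = sqrt((x₂-x₁)² + (y₂-y₁)²)
dx = (-10) - (-14) = 4
dy = 16 - 16 = 0
d = sqrt(4² + 0²) = sqrt(16 + 0) = sqrt(16) = 4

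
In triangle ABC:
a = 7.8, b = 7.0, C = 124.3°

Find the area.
Using A = ½ab·sin(C):
A = ½·7.8·7.0·sin(124.3°) = ½·54.6·0.826098 = 22.55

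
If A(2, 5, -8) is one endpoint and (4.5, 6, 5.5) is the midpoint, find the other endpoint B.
B = (2×4.5 - 2, 2×6 - 5, 2×5.5 - (-8)) = (7, 7, 19)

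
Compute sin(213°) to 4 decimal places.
sin(213 degrees) = -0.5446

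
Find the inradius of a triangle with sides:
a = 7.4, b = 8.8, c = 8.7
s = (a+b+c)/2 = (7.4+8.8+8.7)/2 = 12.45
Area = √(s(s-a)(s-b)(s-c)) = √(12.45·5.05·3.65·3.75) = 29.3354
r = Area/s = 29.3354/12.45 = 2.356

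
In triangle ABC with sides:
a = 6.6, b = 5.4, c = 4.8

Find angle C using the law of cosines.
cos(C) = (a² + b² - c²)/(2ab)
cos(C) = (6.6² + 5.4² - 4.8²)/(2·6.6·5.4) = 49.68/71.28 = 0.696970
C = arccos(0.696970) = 45.82°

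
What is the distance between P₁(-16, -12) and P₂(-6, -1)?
Using the distance formula: d = sqrt((x₂-x₁)² + (y₂-y₁)²)
dx = (-6) - (-16) = 10
dy = (-1) - (-12) = 11
d = sqrt(10² + 11²) = sqrt(100 + 121) = sqrt(221) = 14.87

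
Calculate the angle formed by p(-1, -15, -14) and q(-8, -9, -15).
p·q = 353, |p|² = 422, |q|² = 370
cos θ = 353/√156140 ≈ 0.8933
θ ≈ 26.7°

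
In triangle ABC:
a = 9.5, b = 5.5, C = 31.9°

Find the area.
Using A = ½ab·sin(C):
A = ½·9.5·5.5·sin(31.9°) = ½·52.25·0.528438 = 13.81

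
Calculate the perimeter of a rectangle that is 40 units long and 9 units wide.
Perimeter = 2 * (length + width)
Perimeter = 2 * (40 + 9)
Perimeter = 2 * 49
Perimeter = 98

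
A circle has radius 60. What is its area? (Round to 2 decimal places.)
Area = pi * r²
Area = pi * 60²
Area = pi * 3600
Area = 11309.73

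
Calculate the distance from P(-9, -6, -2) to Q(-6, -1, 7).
d = √[(3)² + (5)² + (9)²] = √115 = 10.72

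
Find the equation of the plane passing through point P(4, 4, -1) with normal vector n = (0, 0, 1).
d = n·P = (0)(4) + (0)(4) + (1)(-1) = -1
Plane: z = -1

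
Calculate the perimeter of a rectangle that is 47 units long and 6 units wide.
Perimeter = 2 * (length + width)
Perimeter = 2 * (47 + 6)
Perimeter = 2 * 53
Perimeter = 106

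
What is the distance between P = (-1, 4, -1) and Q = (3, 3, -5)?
d = √[(4)² + (-1)² + (-4)²] = √33 = 5.745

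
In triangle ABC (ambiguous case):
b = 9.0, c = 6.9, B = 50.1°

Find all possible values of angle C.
sin(C)/c = sin(B)/b  →  sin(C) = c·sin(B)/b = 6.9·sin(50.1°)/9.0 = 0.588160
C₁ = arcsin(0.588160) = 36.03°,  C₂ = 180° - C₁ = 143.97°
Check C₂: A = 180° - 50.1° - 143.97° = -14.07° ≤ 0, rejected
C = 36.03° (one solution)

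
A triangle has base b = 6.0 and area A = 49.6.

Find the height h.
A = ½bh  →  h = 2A/b
h = 2·49.6/6.0 = 16.53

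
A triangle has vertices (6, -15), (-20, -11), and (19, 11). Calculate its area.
Using the coordinate formula: Area = (1/2)|x₁(y₂-y₃) + x₂(y₃-y₁) + x₃(y₁-y₂)|
Area = (1/2)|6((-11)-11) + (-20)(11-(-15)) + 19((-15)-(-11))|
Area = (1/2)|6*(-22) + (-20)*26 + 19*(-4)|
Area = (1/2)|(-132) + (-520) + (-76)|
Area = (1/2)*728 = 364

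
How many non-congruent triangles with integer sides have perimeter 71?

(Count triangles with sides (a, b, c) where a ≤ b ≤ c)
With a ≤ b ≤ c and a + b + c = 71, the triangle inequality a + b > c gives c < 71/2, so c ≤ 35.
Iterate a from 1 to ⌊p/3⌋ = 23; for each a, b ranges from a to ⌊(p−a)/2⌋ with c = p − a − b, keeping only c ≥ b.
Triples: (1, 35, 35), (2, 34, 35), (3, 33, 35), …
Count = 114 triangles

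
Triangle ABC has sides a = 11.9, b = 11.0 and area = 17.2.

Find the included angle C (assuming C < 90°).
Area = ½ab·sin(C)  →  sin(C) = 2·Area/(ab)
sin(C) = 2·17.2/(11.9·11.0) = 0.262796
C = arcsin(0.262796) = 15.24°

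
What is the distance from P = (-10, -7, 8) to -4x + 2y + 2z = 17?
d = |(-4)(-10) + 2(-7) + 2(8) - (17)| / √((-4)² + 2² + 2²) = 25/√24 = 5.103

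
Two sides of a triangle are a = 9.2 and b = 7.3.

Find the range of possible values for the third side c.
By the triangle inequality: |a - b| < c < a + b
|9.2 - 7.3| < c < 9.2 + 7.3
1.9 < c < 16.5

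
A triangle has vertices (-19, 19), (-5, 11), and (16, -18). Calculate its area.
Using the coordinate formula: Area = (1/2)|x₁(y₂-y₃) + x₂(y₃-y₁) + x₃(y₁-y₂)|
Area = (1/2)|(-19)(11-(-18)) + (-5)((-18)-19) + 16(19-11)|
Area = (1/2)|(-19)*29 + (-5)*(-37) + 16*8|
Area = (1/2)|(-551) + 185 + 128|
Area = (1/2)*238 = 119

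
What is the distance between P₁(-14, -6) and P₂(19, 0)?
Using the distance formula: d = sqrt((x₂-x₁)² + (y₂-y₁)²)
dx = 19 - (-14) = 33
dy = 0 - (-6) = 6
d = sqrt(33² + 6²) = sqrt(1089 + 36) = sqrt(1125) = 33.54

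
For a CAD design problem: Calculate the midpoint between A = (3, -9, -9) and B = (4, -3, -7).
Midpoint = ((3+4)/2, (-9-3)/2, (-9-7)/2) = (3.5, -6, -8)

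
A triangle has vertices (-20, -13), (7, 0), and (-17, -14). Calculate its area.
Using the coordinate formula: Area = (1/2)|x₁(y₂-y₃) + x₂(y₃-y₁) + x₃(y₁-y₂)|
Area = (1/2)|(-20)(0-(-14)) + 7((-14)-(-13)) + (-17)((-13)-0)|
Area = (1/2)|(-20)*14 + 7*(-1) + (-17)*(-13)|
Area = (1/2)|(-280) + (-7) + 221|
Area = (1/2)*66 = 33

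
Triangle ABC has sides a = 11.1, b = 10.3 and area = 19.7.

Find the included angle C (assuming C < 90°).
Area = ½ab·sin(C)  →  sin(C) = 2·Area/(ab)
sin(C) = 2·19.7/(11.1·10.3) = 0.344616
C = arcsin(0.344616) = 20.16°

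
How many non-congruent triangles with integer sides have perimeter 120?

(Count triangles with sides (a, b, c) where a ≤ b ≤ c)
With a ≤ b ≤ c and a + b + c = 120, the triangle inequality a + b > c gives c < 120/2, so c ≤ 59.
Iterate a from 1 to ⌊p/3⌋ = 40; for each a, b ranges from a to ⌊(p−a)/2⌋ with c = p − a − b, keeping only c ≥ b.
Triples: (2, 59, 59), (3, 58, 59), (4, 57, 59), …
Count = 300 triangles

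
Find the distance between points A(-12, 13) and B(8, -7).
Using the distance formula: d = sqrt((x₂-x₁)² + (y₂-y₁)²)
dx = 8 - (-12) = 20
dy = (-7) - 13 = -20
d = sqrt(20² + (-20)²) = sqrt(400 + 400) = sqrt(800) = 28.28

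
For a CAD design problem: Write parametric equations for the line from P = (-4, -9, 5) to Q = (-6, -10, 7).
Direction vector d = Q - P = (-2, -1, 2)
x = -4 - 2t, y = -9 - t, z = 5 + 2t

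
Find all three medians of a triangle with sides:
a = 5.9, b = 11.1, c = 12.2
Using m_x = ½√(2y² + 2z² - x²):
m_a = ½√(2·11.1² + 2·12.2² - 5.9²) = ½√509.29 = 11.28
m_b = ½√(2·5.9² + 2·12.2² - 11.1²) = ½√244.09 = 7.812
m_c = ½√(2·5.9² + 2·11.1² - 12.2²) = ½√167.2 = 6.465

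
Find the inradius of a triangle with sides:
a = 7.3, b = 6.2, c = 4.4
s = (a+b+c)/2 = (7.3+6.2+4.4)/2 = 8.95
Area = √(s(s-a)(s-b)(s-c)) = √(8.95·1.65·2.75·4.55) = 13.5933
r = Area/s = 13.5933/8.95 = 1.519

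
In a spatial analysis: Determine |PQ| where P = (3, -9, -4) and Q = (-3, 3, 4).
d = √[(-6)² + (12)² + (8)²] = √244 = 15.62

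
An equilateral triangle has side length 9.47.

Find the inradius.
For an equilateral triangle, r = s/(2√3) where s is the side.
r = 9.47/(2√3) = 9.47/3.464102 = 2.734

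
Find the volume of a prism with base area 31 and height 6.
Volume = base area * height
Volume = 31 * 6
Volume = 186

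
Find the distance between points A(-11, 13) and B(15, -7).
Using the distance formula: d = sqrt((x₂-x₁)² + (y₂-y₁)²)
dx = 15 - (-11) = 26
dy = (-7) - 13 = -20
d = sqrt(26² + (-20)²) = sqrt(676 + 400) = sqrt(1076) = 32.80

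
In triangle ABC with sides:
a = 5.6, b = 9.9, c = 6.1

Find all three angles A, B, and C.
By the law of cosines:
cos(A) = (b² + c² - a²)/(2bc) = 0.859911  →  A = 30.69°
cos(B) = (a² + c² - b²)/(2ac) = -0.430913  →  B = 115.5°
cos(C) = (a² + b² - c²)/(2ab) = 0.831169  →  C = 33.78°
Check: A + B + C = 180.0° ✓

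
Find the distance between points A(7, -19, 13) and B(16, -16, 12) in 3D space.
d = √[(9)² + (3)² + (-1)²] = √91 = 9.539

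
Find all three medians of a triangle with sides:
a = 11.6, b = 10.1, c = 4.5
Using m_x = ½√(2y² + 2z² - x²):
m_a = ½√(2·10.1² + 2·4.5² - 11.6²) = ½√109.96 = 5.243
m_b = ½√(2·11.6² + 2·4.5² - 10.1²) = ½√207.61 = 7.204
m_c = ½√(2·11.6² + 2·10.1² - 4.5²) = ½√452.89 = 10.64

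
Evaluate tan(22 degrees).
tan(22 degrees) = 0.404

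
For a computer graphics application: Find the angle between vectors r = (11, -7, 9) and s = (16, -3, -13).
r·s = 80, |r|² = 251, |s|² = 434
cos θ = 80/√108934 ≈ 0.2424
θ ≈ 75.97°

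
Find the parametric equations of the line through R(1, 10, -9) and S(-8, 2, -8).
Direction vector d = S - R = (-9, -8, 1)
x = 1 - 9t, y = 10 - 8t, z = -9 + t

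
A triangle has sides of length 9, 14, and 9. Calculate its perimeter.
Perimeter = sum of all sides
Perimeter = 9 + 14 + 9
Perimeter = 32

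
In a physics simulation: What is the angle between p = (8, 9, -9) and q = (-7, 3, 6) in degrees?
p·q = -83, |p|² = 226, |q|² = 94
cos θ = -83/√21244 ≈ -0.5695
θ ≈ 124.7°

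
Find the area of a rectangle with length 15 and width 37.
Area = length * width
Area = 15 * 37
Area = 555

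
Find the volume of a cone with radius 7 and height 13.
Volume = (1/3) * pi * r² * h
Volume = (1/3) * pi * 7² * 13
Volume = (1/3) * pi * 49 * 13
Volume = (1/3) * pi * 637
Volume = 667.06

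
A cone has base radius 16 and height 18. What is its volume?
Volume = (1/3) * pi * r² * h
Volume = (1/3) * pi * 16² * 18
Volume = (1/3) * pi * 256 * 18
Volume = (1/3) * pi * 4608
Volume = 4825.49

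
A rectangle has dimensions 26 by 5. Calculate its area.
Area = length * width
Area = 26 * 5
Area = 130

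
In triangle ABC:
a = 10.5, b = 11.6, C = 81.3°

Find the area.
Using A = ½ab·sin(C):
A = ½·10.5·11.6·sin(81.3°) = ½·121.8·0.988494 = 60.2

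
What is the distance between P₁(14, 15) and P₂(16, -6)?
Using the distance formula: d = sqrt((x₂-x₁)² + (y₂-y₁)²)
dx = 16 - 14 = 2
dy = (-6) - 15 = -21
d = sqrt(2² + (-21)²) = sqrt(4 + 441) = sqrt(445) = 21.10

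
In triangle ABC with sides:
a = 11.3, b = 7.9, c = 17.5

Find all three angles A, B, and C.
By the law of cosines:
cos(A) = (b² + c² - a²)/(2bc) = 0.871501  →  A = 29.37°
cos(B) = (a² + c² - b²)/(2ac) = 0.939393  →  B = 20.05°
cos(C) = (a² + b² - c²)/(2ab) = -0.650554  →  C = 130.6°
Check: A + B + C = 180.0° ✓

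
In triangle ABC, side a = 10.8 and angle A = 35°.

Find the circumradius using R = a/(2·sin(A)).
R = a/(2·sin(A)) = 10.8/(2·sin(35°))
R = 10.8/(2·0.573576) = 10.8/1.147153 = 9.415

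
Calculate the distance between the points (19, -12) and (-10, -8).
Using the distance formula: d = sqrt((x₂-x₁)² + (y₂-y₁)²)
dx = (-10) - 19 = -29
dy = (-8) - (-12) = 4
d = sqrt((-29)² + 4²) = sqrt(841 + 16) = sqrt(857) = 29.27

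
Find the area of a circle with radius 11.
Area = pi * r²
Area = pi * 11²
Area = pi * 121
Area = 380.13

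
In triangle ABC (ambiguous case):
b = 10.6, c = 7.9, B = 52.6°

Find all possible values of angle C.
sin(C)/c = sin(B)/b  →  sin(C) = c·sin(B)/b = 7.9·sin(52.6°)/10.6 = 0.592064
C₁ = arcsin(0.592064) = 36.3°,  C₂ = 180° - C₁ = 143.7°
Check C₂: A = 180° - 52.6° - 143.7° = -16.3° ≤ 0, rejected
C = 36.3° (one solution)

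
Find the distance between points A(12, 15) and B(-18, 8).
Using the distance formula: d = sqrt((x₂-x₁)² + (y₂-y₁)²)
dx = (-18) - 12 = -30
dy = 8 - 15 = -7
d = sqrt((-30)² + (-7)²) = sqrt(900 + 49) = sqrt(949) = 30.81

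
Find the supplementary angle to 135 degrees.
Supplementary angles sum to 180 degrees.
Other angle = 180 - 135
Other angle = 45 degrees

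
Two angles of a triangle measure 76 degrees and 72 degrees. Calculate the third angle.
Sum of angles in a triangle = 180 degrees
Third angle = 180 - 76 - 72
Third angle = 32 degrees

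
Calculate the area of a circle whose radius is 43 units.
Area = pi * r²
Area = pi * 43²
Area = pi * 1849
Area = 5808.80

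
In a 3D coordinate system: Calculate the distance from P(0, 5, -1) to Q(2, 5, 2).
d = √[(2)² + (0)² + (3)²] = √13 = 3.606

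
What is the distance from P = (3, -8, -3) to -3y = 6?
d = |0(3) + (-3)(-8) + 0(-3) - (6)| / √(0² + (-3)² + 0²) = 18/√9 = 6.0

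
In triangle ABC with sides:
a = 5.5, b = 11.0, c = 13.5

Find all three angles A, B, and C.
By the law of cosines:
cos(A) = (b² + c² - a²)/(2bc) = 0.919192  →  A = 23.19°
cos(B) = (a² + c² - b²)/(2ac) = 0.616162  →  B = 51.96°
cos(C) = (a² + b² - c²)/(2ab) = -0.256198  →  C = 104.8°
Check: A + B + C = 180.0° ✓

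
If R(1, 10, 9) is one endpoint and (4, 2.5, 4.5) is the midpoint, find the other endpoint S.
S = (2×4 - 1, 2×2.5 - 10, 2×4.5 - 9) = (7, -5, 0)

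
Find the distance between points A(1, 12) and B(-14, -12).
Using the distance formula: d = sqrt((x₂-x₁)² + (y₂-y₁)²)
dx = (-14) - 1 = -15
dy = (-12) - 12 = -24
d = sqrt((-15)² + (-24)²) = sqrt(225 + 576) = sqrt(801) = 28.30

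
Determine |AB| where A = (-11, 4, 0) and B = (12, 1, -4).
d = √[(23)² + (-3)² + (-4)²] = √554 = 23.54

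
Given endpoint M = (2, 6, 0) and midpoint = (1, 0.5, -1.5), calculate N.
N = (2×1 - 2, 2×0.5 - 6, 2×(-1.5) - 0) = (0, -5, -3)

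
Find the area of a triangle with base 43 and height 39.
Area = (1/2) * base * height
Area = (1/2) * 43 * 39
Area = 838.50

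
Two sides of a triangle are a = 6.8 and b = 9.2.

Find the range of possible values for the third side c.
By the triangle inequality: |a - b| < c < a + b
|6.8 - 9.2| < c < 6.8 + 9.2
2.4 < c < 16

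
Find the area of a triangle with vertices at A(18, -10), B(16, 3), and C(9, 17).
Using the coordinate formula: Area = (1/2)|x₁(y₂-y₃) + x₂(y₃-y₁) + x₃(y₁-y₂)|
Area = (1/2)|18(3-17) + 16(17-(-10)) + 9((-10)-3)|
Area = (1/2)|18*(-14) + 16*27 + 9*(-13)|
Area = (1/2)|(-252) + 432 + (-117)|
Area = (1/2)*63 = 31.50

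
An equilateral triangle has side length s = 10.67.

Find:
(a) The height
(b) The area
(a) Height h = s·√3/2 = 10.67·√3/2 = 9.24
(b) Area = (√3/4)·s² = (√3/4)·10.67² = (√3/4)·113.849 = 49.3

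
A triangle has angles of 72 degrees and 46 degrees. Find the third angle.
Sum of angles in a triangle = 180 degrees
Third angle = 180 - 72 - 46
Third angle = 62 degrees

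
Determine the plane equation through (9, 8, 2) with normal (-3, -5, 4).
d = n·P = (-3)(9) + (-5)(8) + (4)(2) = -59
Plane: -3x - 5y + 4z = -59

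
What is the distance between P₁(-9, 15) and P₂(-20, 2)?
Using the distance formula: d = sqrt((x₂-x₁)² + (y₂-y₁)²)
dx = (-20) - (-9) = -11
dy = 2 - 15 = -13
d = sqrt((-11)² + (-13)²) = sqrt(121 + 169) = sqrt(290) = 17.03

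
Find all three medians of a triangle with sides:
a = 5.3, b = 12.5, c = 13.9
Using m_x = ½√(2y² + 2z² - x²):
m_a = ½√(2·12.5² + 2·13.9² - 5.3²) = ½√670.83 = 12.95
m_b = ½√(2·5.3² + 2·13.9² - 12.5²) = ½√286.35 = 8.461
m_c = ½√(2·5.3² + 2·12.5² - 13.9²) = ½√175.47 = 6.623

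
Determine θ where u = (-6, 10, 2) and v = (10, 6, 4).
u·v = 8, |u|² = 140, |v|² = 152
cos θ = 8/√21280 ≈ 0.05484
θ ≈ 86.86°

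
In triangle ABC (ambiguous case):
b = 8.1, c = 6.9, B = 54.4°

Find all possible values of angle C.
sin(C)/c = sin(B)/b  →  sin(C) = c·sin(B)/b = 6.9·sin(54.4°)/8.1 = 0.692641
C₁ = arcsin(0.692641) = 43.84°,  C₂ = 180° - C₁ = 136.16°
Check C₂: A = 180° - 54.4° - 136.16° = -10.56° ≤ 0, rejected
C = 43.84° (one solution)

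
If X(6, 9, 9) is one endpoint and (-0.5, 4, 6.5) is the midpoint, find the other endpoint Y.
Y = (2×(-0.5) - 6, 2×4 - 9, 2×6.5 - 9) = (-7, -1, 4)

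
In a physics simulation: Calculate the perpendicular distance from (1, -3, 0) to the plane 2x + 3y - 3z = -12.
d = |2(1) + 3(-3) + (-3)(0) - (-12)| / √(2² + 3² + (-3)²) = 5/√22 = 1.066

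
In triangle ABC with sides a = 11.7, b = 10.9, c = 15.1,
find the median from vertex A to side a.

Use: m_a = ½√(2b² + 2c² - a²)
m_a = ½√(2·10.9² + 2·15.1² - 11.7²)
m_a = ½√(237.62 + 456.02 - 136.89) = ½√556.75 = 11.8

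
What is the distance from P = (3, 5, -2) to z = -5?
d = |0(3) + 0(5) + 1(-2) - (-5)| / √(0² + 0² + 1²) = 3/√1 = 3.0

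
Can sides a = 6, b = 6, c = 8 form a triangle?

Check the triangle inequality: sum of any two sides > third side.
Yes, triangle inequality satisfied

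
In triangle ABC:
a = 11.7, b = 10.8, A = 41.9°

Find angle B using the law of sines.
sin(B)/b = sin(A)/a
sin(B) = b·sin(A)/a = 10.8·sin(41.9°)/11.7 = 0.616461
B = arcsin(0.616461) = 38.06°  (b ≤ a, so B ≤ A and the acute solution is unique)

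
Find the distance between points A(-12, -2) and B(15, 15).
Using the distance formula: d = sqrt((x₂-x₁)² + (y₂-y₁)²)
dx = 15 - (-12) = 27
dy = 15 - (-2) = 17
d = sqrt(27² + 17²) = sqrt(729 + 289) = sqrt(1018) = 31.91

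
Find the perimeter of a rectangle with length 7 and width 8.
Perimeter = 2 * (length + width)
Perimeter = 2 * (7 + 8)
Perimeter = 2 * 15
Perimeter = 30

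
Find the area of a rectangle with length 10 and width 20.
Area = length * width
Area = 10 * 20
Area = 200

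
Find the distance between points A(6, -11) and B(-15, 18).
Using the distance formula: d = sqrt((x₂-x₁)² + (y₂-y₁)²)
dx = (-15) - 6 = -21
dy = 18 - (-11) = 29
d = sqrt((-21)² + 29²) = sqrt(441 + 841) = sqrt(1282) = 35.81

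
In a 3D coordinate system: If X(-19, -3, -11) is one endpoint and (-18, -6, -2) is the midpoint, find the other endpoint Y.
Y = (2×(-18) - (-19), 2×(-6) - (-3), 2×(-2) - (-11)) = (-17, -9, 7)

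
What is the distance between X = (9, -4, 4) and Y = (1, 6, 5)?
d = √[(-8)² + (10)² + (1)²] = √165 = 12.85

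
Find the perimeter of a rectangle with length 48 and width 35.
Perimeter = 2 * (length + width)
Perimeter = 2 * (48 + 35)
Perimeter = 2 * 83
Perimeter = 166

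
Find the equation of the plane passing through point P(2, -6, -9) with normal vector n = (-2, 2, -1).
d = n·P = (-2)(2) + (2)(-6) + (-1)(-9) = -7
Plane: -2x + 2y - z = -7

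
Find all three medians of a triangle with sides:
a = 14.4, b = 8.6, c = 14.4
Using m_x = ½√(2y² + 2z² - x²):
m_a = ½√(2·8.6² + 2·14.4² - 14.4²) = ½√355.28 = 9.424
m_b = ½√(2·14.4² + 2·14.4² - 8.6²) = ½√755.48 = 13.74
m_c = ½√(2·14.4² + 2·8.6² - 14.4²) = ½√355.28 = 9.424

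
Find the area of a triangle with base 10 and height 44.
Area = (1/2) * base * height
Area = (1/2) * 10 * 44
Area = 220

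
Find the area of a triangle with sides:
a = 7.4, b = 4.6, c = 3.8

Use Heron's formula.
s = (a+b+c)/2 = (7.4+4.6+3.8)/2 = 7.9
A = √(s(s-a)(s-b)(s-c)) = √(7.9·0.5·3.3·4.1)
A = √53.4435 = 7.311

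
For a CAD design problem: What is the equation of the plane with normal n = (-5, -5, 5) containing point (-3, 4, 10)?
d = n·P = (-5)(-3) + (-5)(4) + (5)(10) = 45
Plane: -5x - 5y + 5z = 45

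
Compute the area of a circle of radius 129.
Area = pi * r²
Area = pi * 129²
Area = pi * 16641
Area = 52279.24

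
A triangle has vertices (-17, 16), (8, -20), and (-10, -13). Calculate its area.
Using the coordinate formula: Area = (1/2)|x₁(y₂-y₃) + x₂(y₃-y₁) + x₃(y₁-y₂)|
Area = (1/2)|(-17)((-20)-(-13)) + 8((-13)-16) + (-10)(16-(-20))|
Area = (1/2)|(-17)*(-7) + 8*(-29) + (-10)*36|
Area = (1/2)|119 + (-232) + (-360)|
Area = (1/2)*473 = 236.50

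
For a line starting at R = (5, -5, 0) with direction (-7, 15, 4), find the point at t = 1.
P(1) = (5 + (-7)(1), -5 + 15(1), 0 + 4(1)) = (-2, 10, 4)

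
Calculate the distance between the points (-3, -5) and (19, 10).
Using the distance formula: d = sqrt((x₂-x₁)² + (y₂-y₁)²)
dx = 19 - (-3) = 22
dy = 10 - (-5) = 15
d = sqrt(22² + 15²) = sqrt(484 + 225) = sqrt(709) = 26.63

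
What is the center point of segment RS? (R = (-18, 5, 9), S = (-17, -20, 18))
Midpoint = ((-18-17)/2, (5-20)/2, (9+18)/2) = (-17.5, -7.5, 13.5)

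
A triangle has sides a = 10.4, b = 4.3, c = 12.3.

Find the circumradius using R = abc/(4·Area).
s = (a+b+c)/2 = 13.5
Area = √(s(s-a)(s-b)(s-c)) = √(13.5·3.1·9.2·1.2) = 21.4947
R = abc/(4·Area) = (10.4·4.3·12.3)/(4·21.4947) = 550.056/85.9788 = 6.398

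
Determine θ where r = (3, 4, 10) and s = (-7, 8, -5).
r·s = -39, |r|² = 125, |s|² = 138
cos θ = -39/√17250 ≈ -0.2969
θ ≈ 107.3°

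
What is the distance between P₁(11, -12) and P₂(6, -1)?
Using the distance formula: d = sqrt((x₂-x₁)² + (y₂-y₁)²)
dx = 6 - 11 = -5
dy = (-1) - (-12) = 11
d = sqrt((-5)² + 11²) = sqrt(25 + 121) = sqrt(146) = 12.08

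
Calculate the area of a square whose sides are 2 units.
Area = s²
Area = 2²
Area = 4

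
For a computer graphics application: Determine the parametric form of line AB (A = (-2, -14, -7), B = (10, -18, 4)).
Direction vector d = B - A = (12, -4, 11)
x = -2 + 12t, y = -14 - 4t, z = -7 + 11t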